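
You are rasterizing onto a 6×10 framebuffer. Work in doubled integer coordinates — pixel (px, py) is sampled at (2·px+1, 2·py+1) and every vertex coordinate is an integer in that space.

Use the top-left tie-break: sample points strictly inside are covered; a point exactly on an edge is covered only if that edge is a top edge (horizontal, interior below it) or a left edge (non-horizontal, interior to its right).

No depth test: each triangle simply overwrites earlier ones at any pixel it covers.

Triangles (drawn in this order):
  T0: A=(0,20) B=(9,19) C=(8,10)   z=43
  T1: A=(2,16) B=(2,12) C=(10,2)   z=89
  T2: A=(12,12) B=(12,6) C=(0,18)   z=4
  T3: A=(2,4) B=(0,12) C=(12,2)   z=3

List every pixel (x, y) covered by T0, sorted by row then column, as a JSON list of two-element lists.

T0:
  2·area = 82  (B↔C swapped to make it positive)
  edge (0, 20)→(8, 10): d=(8,-10) top-left  bias=+0
  edge (8, 10)→(9, 19): d=(1,9) right/bottom  bias=-1
  edge (9, 19)→(0, 20): d=(-9,1) right/bottom  bias=-1
    (3,0)@(7, 1): e=[-82,0,164] → ·  [on edge]
    (3,6)@(7, 13): e=[14,12,56] → #
    (4,6)@(9, 13): e=[34,-6,54] → ·
    (2,7)@(5, 15): e=[10,32,40] → #
    (4,7)@(9, 15): e=[50,-4,36] → ·
    (1,8)@(3, 17): e=[6,52,24] → #
    (4,8)@(9, 17): e=[66,-2,18] → ·
    (0,9)@(1, 19): e=[2,72,8] → #
    (4,9)@(9, 19): e=[82,0,0] → ·  [on edge]
  covered (10 px):
    · · · · · ·
    · · · · · ·
    · · · · · ·
    · · · · · ·
    · · · · · ·
    · · · · · ·
    · · · # · ·
    · · # # · ·
    · # # # · ·
    # # # # · ·
T1:
  2·area = 32
  edge (2, 16)→(2, 12): d=(0,-4) top-left  bias=+0
  edge (2, 12)→(10, 2): d=(8,-10) top-left  bias=+0
  edge (10, 2)→(2, 16): d=(-8,14) right/bottom  bias=-1
    (3,3)@(7, 7): e=[20,10,2] → #
    (4,3)@(9, 7): e=[28,30,-26] → ·
    (2,4)@(5, 9): e=[12,6,14] → #
    (3,4)@(7, 9): e=[20,26,-14] → ·
    (1,5)@(3, 11): e=[4,2,26] → #
    (2,5)@(5, 11): e=[12,22,-2] → ·
    (1,6)@(3, 13): e=[4,18,10] → #
    (2,6)@(5, 13): e=[12,38,-18] → ·
    (1,7)@(3, 15): e=[4,34,-6] → ·
  covered (4 px):
    · · · · · ·
    · · · · · ·
    · · · · · ·
    · · · # · ·
    · · # · · ·
    · # · · · ·
    · # · · · ·
    · · · · · ·
    · · · · · ·
    · · · · · ·
T2:
  2·area = 72  (B↔C swapped to make it positive)
  edge (12, 12)→(0, 18): d=(-12,6) right/bottom  bias=-1
  edge (0, 18)→(12, 6): d=(12,-12) top-left  bias=+0
  edge (12, 6)→(12, 12): d=(0,6) right/bottom  bias=-1
    (5,3)@(11, 7): e=[66,0,6] → #  [on edge]
    (4,4)@(9, 9): e=[54,0,18] → #  [on edge]
    (3,5)@(7, 11): e=[42,0,30] → #  [on edge]
    (2,6)@(5, 13): e=[30,0,42] → #  [on edge]
    (5,6)@(11, 13): e=[-6,72,6] → ·
    (1,7)@(3, 15): e=[18,0,54] → #  [on edge]
    (3,7)@(7, 15): e=[-6,48,30] → ·
    (4,7)@(9, 15): e=[-18,72,18] → ·
    (0,8)@(1, 17): e=[6,0,66] → #  [on edge]
    (1,8)@(3, 17): e=[-6,24,54] → ·
    (2,8)@(5, 17): e=[-18,48,42] → ·
    (0,9)@(1, 19): e=[-18,24,66] → ·
  covered (12 px):
    · · · · · ·
    · · · · · ·
    · · · · · ·
    · · · · · #
    · · · · # #
    · · · # # #
    · · # # # ·
    · # # · · ·
    # · · · · ·
    · · · · · ·
T3:
  2·area = 76  (B↔C swapped to make it positive)
  edge (2, 4)→(12, 2): d=(10,-2) top-left  bias=+0
  edge (12, 2)→(0, 12): d=(-12,10) right/bottom  bias=-1
  edge (0, 12)→(2, 4): d=(2,-8) top-left  bias=+0
    (3,1)@(7, 3): e=[0,38,38] → #  [on edge]
    (4,1)@(9, 3): e=[4,18,54] → #
    (5,1)@(11, 3): e=[8,-2,70] → ·
    (1,2)@(3, 5): e=[12,54,10] → #
    (2,2)@(5, 5): e=[16,34,26] → #
    (4,2)@(9, 5): e=[24,-6,58] → ·
    (1,3)@(3, 7): e=[32,30,14] → #
    (3,3)@(7, 7): e=[40,-10,46] → ·
    (0,4)@(1, 9): e=[48,26,2] → #
    (2,4)@(5, 9): e=[56,-14,34] → ·
    (0,5)@(1, 11): e=[68,2,6] → #
    (1,5)@(3, 11): e=[72,-18,22] → ·
  covered (10 px):
    · · · · · ·
    · · · # # ·
    · # # # · ·
    · # # · · ·
    # # · · · ·
    # · · · · ·
    · · · · · ·
    · · · · · ·
    · · · · · ·
    · · · · · ·

Final: [[3,6],[2,7],[3,7],[1,8],[2,8],[3,8],[0,9],[1,9],[2,9],[3,9]]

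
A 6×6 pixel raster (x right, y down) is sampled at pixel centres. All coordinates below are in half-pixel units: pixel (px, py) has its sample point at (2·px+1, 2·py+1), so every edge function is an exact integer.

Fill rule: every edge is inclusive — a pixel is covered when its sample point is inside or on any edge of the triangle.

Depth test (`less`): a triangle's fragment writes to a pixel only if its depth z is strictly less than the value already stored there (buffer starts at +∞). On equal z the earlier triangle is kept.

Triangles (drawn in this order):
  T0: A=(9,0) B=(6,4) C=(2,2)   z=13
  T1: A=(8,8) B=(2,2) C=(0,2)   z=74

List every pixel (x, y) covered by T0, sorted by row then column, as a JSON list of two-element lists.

T0:
  2·area = 22
  edge (9, 0)→(6, 4): d=(-3,4) inclusive
  edge (6, 4)→(2, 2): d=(-4,-2) inclusive
  edge (2, 2)→(9, 0): d=(7,-2) inclusive
    (3,0)@(7, 1): e=[5,14,3] → #
    (4,0)@(9, 1): e=[-3,18,7] → ·
    (2,1)@(5, 3): e=[7,2,13] → #
    (3,1)@(7, 3): e=[-1,6,17] → ·
    (2,2)@(5, 5): e=[1,-6,27] → ·
  covered (2 px):
    · · · # · ·
    · · # · · ·
    · · · · · ·
    · · · · · ·
    · · · · · ·
    · · · · · ·
T1:
  2·area = 12  (B↔C swapped to make it positive)
  edge (8, 8)→(0, 2): d=(-8,-6) inclusive
  edge (0, 2)→(2, 2): d=(2,0) inclusive
  edge (2, 2)→(8, 8): d=(6,6) inclusive
    (0,0)@(1, 1): e=[14,-2,0] → ·  [on edge]
    (1,1)@(3, 3): e=[10,2,0] → #  [on edge]
    (2,1)@(5, 3): e=[22,2,-12] → ·
    (1,2)@(3, 5): e=[-6,6,12] → ·
    (2,2)@(5, 5): e=[6,6,0] → #  [on edge]
    (3,2)@(7, 5): e=[18,6,-12] → ·
    (2,3)@(5, 7): e=[-10,10,12] → ·
    (3,3)@(7, 7): e=[2,10,0] → #  [on edge]
    (4,3)@(9, 7): e=[14,10,-12] → ·
    (3,4)@(7, 9): e=[-14,14,12] → ·
    (4,4)@(9, 9): e=[-2,14,0] → ·  [on edge]
    (5,5)@(11, 11): e=[-6,18,0] → ·  [on edge]
  covered (3 px):
    · · · · · ·
    · # · · · ·
    · · # · · ·
    · · · # · ·
    · · · · · ·
    · · · · · ·

Answer: [[3,0],[2,1]]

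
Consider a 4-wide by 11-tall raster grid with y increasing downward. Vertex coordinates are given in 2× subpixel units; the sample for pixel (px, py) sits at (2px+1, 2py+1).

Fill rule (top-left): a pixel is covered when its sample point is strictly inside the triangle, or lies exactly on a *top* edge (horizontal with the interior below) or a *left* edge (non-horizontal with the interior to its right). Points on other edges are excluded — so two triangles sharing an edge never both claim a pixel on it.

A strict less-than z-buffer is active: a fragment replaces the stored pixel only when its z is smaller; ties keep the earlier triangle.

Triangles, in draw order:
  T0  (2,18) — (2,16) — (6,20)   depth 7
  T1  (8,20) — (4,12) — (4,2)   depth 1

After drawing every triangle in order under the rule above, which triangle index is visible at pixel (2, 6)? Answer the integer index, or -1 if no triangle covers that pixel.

T0:
  2·area = 8
  edge (2, 18)→(2, 16): d=(0,-2) top-left  bias=+0
  edge (2, 16)→(6, 20): d=(4,4) right/bottom  bias=-1
  edge (6, 20)→(2, 18): d=(-4,-2) top-left  bias=+0
    (0,7)@(1, 15): e=[-2,0,10] → ·  [on edge]
    (1,8)@(3, 17): e=[2,0,6] → ·  [on edge]
    (2,9)@(5, 19): e=[6,0,2] → ·  [on edge]
    (3,10)@(7, 21): e=[10,0,-2] → ·  [on edge]
  covered (0 px):
    · · · ·
    · · · ·
    · · · ·
    · · · ·
    · · · ·
    · · · ·
    · · · ·
    · · · ·
    · · · ·
    · · · ·
    · · · ·
T1:
  2·area = 40
  edge (8, 20)→(4, 12): d=(-4,-8) top-left  bias=+0
  edge (4, 12)→(4, 2): d=(0,-10) top-left  bias=+0
  edge (4, 2)→(8, 20): d=(4,18) right/bottom  bias=-1
    (2,3)@(5, 7): e=[28,10,2] → #
    (3,3)@(7, 7): e=[44,30,-34] → ·
    (2,4)@(5, 9): e=[20,10,10] → #
    (3,4)@(7, 9): e=[36,30,-26] → ·
    (2,5)@(5, 11): e=[12,10,18] → #
    (3,5)@(7, 11): e=[28,30,-18] → ·
    (2,6)@(5, 13): e=[4,10,26] → #
    (3,6)@(7, 13): e=[20,30,-10] → ·
    (2,7)@(5, 15): e=[-4,10,34] → ·
    (3,8)@(7, 17): e=[4,30,6] → #
    (3,9)@(7, 19): e=[-4,30,14] → ·
  covered (5 px):
    · · · ·
    · · · ·
    · · · ·
    · · # ·
    · · # ·
    · · # ·
    · · # ·
    · · · ·
    · · · #
    · · · ·
    · · · ·

Z-buffer (winner per pixel, '.' = empty):
  . . . .
  . . . .
  . . . .
  . . 1 .
  . . 1 .
  . . 1 .
  . . 1 .
  . . . .
  . . . 1
  . . . .
  . . . .

Answer: 1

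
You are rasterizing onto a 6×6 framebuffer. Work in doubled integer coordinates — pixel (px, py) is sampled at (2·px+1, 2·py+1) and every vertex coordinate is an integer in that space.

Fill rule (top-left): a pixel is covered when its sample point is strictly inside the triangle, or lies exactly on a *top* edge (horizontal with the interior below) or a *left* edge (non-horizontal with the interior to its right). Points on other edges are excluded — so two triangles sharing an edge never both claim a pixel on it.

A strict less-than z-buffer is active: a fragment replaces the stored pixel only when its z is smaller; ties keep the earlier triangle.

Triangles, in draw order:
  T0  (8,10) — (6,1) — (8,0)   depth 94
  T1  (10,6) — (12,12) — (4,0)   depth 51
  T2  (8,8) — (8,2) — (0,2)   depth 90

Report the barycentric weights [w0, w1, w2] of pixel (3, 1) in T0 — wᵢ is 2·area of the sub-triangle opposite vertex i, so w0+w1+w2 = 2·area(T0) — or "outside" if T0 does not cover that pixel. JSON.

T0:
  2·area = 20
  edge (8, 10)→(6, 1): d=(-2,-9) top-left  bias=+0
  edge (6, 1)→(8, 0): d=(2,-1) top-left  bias=+0
  edge (8, 0)→(8, 10): d=(0,10) right/bottom  bias=-1
    (3,0)@(7, 1): e=[9,1,10] → X
    (4,0)@(9, 1): e=[27,3,-10] → .
    (3,1)@(7, 3): e=[5,5,10] → X
    (4,1)@(9, 3): e=[23,7,-10] → .
    (3,2)@(7, 5): e=[1,9,10] → X
    (4,2)@(9, 5): e=[19,11,-10] → .
    (3,3)@(7, 7): e=[-3,13,10] → .
  covered (3 px):
    . . . X . .
    . . . X . .
    . . . X . .
    . . . . . .
    . . . . . .
    . . . . . .
T1:
  2·area = 24
  edge (10, 6)→(12, 12): d=(2,6) right/bottom  bias=-1
  edge (12, 12)→(4, 0): d=(-8,-12) top-left  bias=+0
  edge (4, 0)→(10, 6): d=(6,6) right/bottom  bias=-1
    (2,0)@(5, 1): e=[20,4,0] → .  [on edge]
    (3,1)@(7, 3): e=[12,12,0] → .  [on edge]
    (4,1)@(9, 3): e=[0,36,-12] → .  [on edge]
    (4,2)@(9, 5): e=[4,20,0] → .  [on edge]
    (4,3)@(9, 7): e=[8,4,12] → X
    (5,3)@(11, 7): e=[-4,28,0] → .  [on edge]
    (4,4)@(9, 9): e=[12,-12,24] → .
    (5,4)@(11, 9): e=[0,12,12] → .  [on edge]
  covered (1 px):
    . . . . . .
    . . . . . .
    . . . . . .
    . . . . X .
    . . . . . .
    . . . . . .
T2:
  2·area = 48  (B↔C swapped to make it positive)
  edge (8, 8)→(0, 2): d=(-8,-6) top-left  bias=+0
  edge (0, 2)→(8, 2): d=(8,0) top-left  bias=+0
  edge (8, 2)→(8, 8): d=(0,6) right/bottom  bias=-1
    (1,1)@(3, 3): e=[10,8,30] → X
    (2,1)@(5, 3): e=[22,8,18] → X
    (3,1)@(7, 3): e=[34,8,6] → X
    (4,1)@(9, 3): e=[46,8,-6] → .
    (1,2)@(3, 5): e=[-6,24,30] → .
    (2,2)@(5, 5): e=[6,24,18] → X
    (4,2)@(9, 5): e=[30,24,-6] → .
    (2,3)@(5, 7): e=[-10,40,18] → .
    (3,3)@(7, 7): e=[2,40,6] → X
    (4,3)@(9, 7): e=[14,40,-6] → .
    (3,4)@(7, 9): e=[-14,56,6] → .
  covered (6 px):
    . . . . . .
    . X X X . .
    . . X X . .
    . . . X . .
    . . . . . .
    . . . . . .

Answer: [5,10,5]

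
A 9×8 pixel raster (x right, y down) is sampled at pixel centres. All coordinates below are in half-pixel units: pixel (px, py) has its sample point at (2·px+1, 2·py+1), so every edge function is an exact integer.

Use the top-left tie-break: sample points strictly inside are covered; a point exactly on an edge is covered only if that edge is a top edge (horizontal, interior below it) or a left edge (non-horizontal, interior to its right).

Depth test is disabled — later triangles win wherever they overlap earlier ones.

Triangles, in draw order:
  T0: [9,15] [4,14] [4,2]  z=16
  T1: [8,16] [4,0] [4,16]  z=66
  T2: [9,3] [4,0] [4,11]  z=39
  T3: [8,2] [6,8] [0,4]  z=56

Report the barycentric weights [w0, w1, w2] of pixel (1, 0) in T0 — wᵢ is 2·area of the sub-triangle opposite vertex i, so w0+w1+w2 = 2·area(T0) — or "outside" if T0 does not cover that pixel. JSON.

T0:
  2·area = 60
  edge (9, 15)→(4, 14): d=(-5,-1) top-left  bias=+0
  edge (4, 14)→(4, 2): d=(0,-12) top-left  bias=+0
  edge (4, 2)→(9, 15): d=(5,13) right/bottom  bias=-1
    (2,2)@(5, 5): e=[46,12,2] → #
    (3,2)@(7, 5): e=[48,36,-24] → ·
    (2,3)@(5, 7): e=[36,12,12] → #
    (3,3)@(7, 7): e=[38,36,-14] → ·
    (2,4)@(5, 9): e=[26,12,22] → #
    (3,4)@(7, 9): e=[28,36,-4] → ·
    (2,5)@(5, 11): e=[16,12,32] → #
    (3,5)@(7, 11): e=[18,36,6] → #
    (4,5)@(9, 11): e=[20,60,-20] → ·
    (2,6)@(5, 13): e=[6,12,42] → #
    (4,6)@(9, 13): e=[10,60,-10] → ·
    (2,7)@(5, 15): e=[-4,12,52] → ·
    (4,7)@(9, 15): e=[0,60,0] → ·  [on edge]
  covered (7 px):
    · · · · · · · · ·
    · · · · · · · · ·
    · · # · · · · · ·
    · · # · · · · · ·
    · · # · · · · · ·
    · · # # · · · · ·
    · · # # · · · · ·
    · · · · · · · · ·
T1:
  2·area = 64  (B↔C swapped to make it positive)
  edge (8, 16)→(4, 16): d=(-4,0) right/bottom  bias=-1
  edge (4, 16)→(4, 0): d=(0,-16) top-left  bias=+0
  edge (4, 0)→(8, 16): d=(4,16) right/bottom  bias=-1
    (2,2)@(5, 5): e=[44,16,4] → #
    (3,2)@(7, 5): e=[44,48,-28] → ·
    (2,3)@(5, 7): e=[36,16,12] → #
    (3,3)@(7, 7): e=[36,48,-20] → ·
    (2,4)@(5, 9): e=[28,16,20] → #
    (3,4)@(7, 9): e=[28,48,-12] → ·
    (2,5)@(5, 11): e=[20,16,28] → #
    (3,5)@(7, 11): e=[20,48,-4] → ·
    (2,6)@(5, 13): e=[12,16,36] → #
    (3,6)@(7, 13): e=[12,48,4] → #
    (4,6)@(9, 13): e=[12,80,-28] → ·
    (2,7)@(5, 15): e=[4,16,44] → #
  covered (8 px):
    · · · · · · · · ·
    · · · · · · · · ·
    · · # · · · · · ·
    · · # · · · · · ·
    · · # · · · · · ·
    · · # · · · · · ·
    · · # # · · · · ·
    · · # # · · · · ·
T2:
  2·area = 55  (B↔C swapped to make it positive)
  edge (9, 3)→(4, 11): d=(-5,8) right/bottom  bias=-1
  edge (4, 11)→(4, 0): d=(0,-11) top-left  bias=+0
  edge (4, 0)→(9, 3): d=(5,3) right/bottom  bias=-1
    (2,0)@(5, 1): e=[42,11,2] → #
    (3,0)@(7, 1): e=[26,33,-4] → ·
    (2,1)@(5, 3): e=[32,11,12] → #
    (3,1)@(7, 3): e=[16,33,6] → #
    (4,1)@(9, 3): e=[0,55,0] → ·  [on edge]
    (2,2)@(5, 5): e=[22,11,22] → #
    (4,2)@(9, 5): e=[-10,55,10] → ·
    (2,3)@(5, 7): e=[12,11,32] → #
    (3,3)@(7, 7): e=[-4,33,26] → ·
    (2,4)@(5, 9): e=[2,11,42] → #
    (3,4)@(7, 9): e=[-14,33,36] → ·
    (2,5)@(5, 11): e=[-8,11,52] → ·
  covered (7 px):
    · · # · · · · · ·
    · · # # · · · · ·
    · · # # · · · · ·
    · · # · · · · · ·
    · · # · · · · · ·
    · · · · · · · · ·
    · · · · · · · · ·
    · · · · · · · · ·
T3:
  2·area = 44
  edge (8, 2)→(6, 8): d=(-2,6) right/bottom  bias=-1
  edge (6, 8)→(0, 4): d=(-6,-4) top-left  bias=+0
  edge (0, 4)→(8, 2): d=(8,-2) top-left  bias=+0
    (2,1)@(5, 3): e=[16,26,2] → #
    (3,1)@(7, 3): e=[4,34,6] → #
    (4,1)@(9, 3): e=[-8,42,10] → ·
    (1,2)@(3, 5): e=[24,6,14] → #
    (3,2)@(7, 5): e=[0,22,22] → ·  [on edge]
    (1,3)@(3, 7): e=[20,-6,30] → ·
    (2,3)@(5, 7): e=[8,2,34] → #
    (3,3)@(7, 7): e=[-4,10,38] → ·
    (2,4)@(5, 9): e=[4,-10,50] → ·
    (2,5)@(5, 11): e=[0,-22,66] → ·  [on edge]
  covered (5 px):
    · · · · · · · · ·
    · · # # · · · · ·
    · # # · · · · · ·
    · · # · · · · · ·
    · · · · · · · · ·
    · · · · · · · · ·
    · · · · · · · · ·
    · · · · · · · · ·

Answer: "outside"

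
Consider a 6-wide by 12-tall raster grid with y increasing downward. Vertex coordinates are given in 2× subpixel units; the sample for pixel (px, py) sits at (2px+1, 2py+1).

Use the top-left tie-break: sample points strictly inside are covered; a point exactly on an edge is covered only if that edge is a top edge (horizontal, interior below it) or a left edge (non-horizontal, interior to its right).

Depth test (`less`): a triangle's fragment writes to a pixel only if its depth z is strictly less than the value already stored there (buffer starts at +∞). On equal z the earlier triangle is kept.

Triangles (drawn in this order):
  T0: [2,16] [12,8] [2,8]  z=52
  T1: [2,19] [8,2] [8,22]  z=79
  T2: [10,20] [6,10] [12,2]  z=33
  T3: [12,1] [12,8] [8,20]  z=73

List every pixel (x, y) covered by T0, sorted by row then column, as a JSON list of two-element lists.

T0:
  2·area = 80  (B↔C swapped to make it positive)
  edge (2, 16)→(2, 8): d=(0,-8) top-left  bias=+0
  edge (2, 8)→(12, 8): d=(10,0) top-left  bias=+0
  edge (12, 8)→(2, 16): d=(-10,8) right/bottom  bias=-1
    (1,4)@(3, 9): e=[8,10,62] → █
    (2,4)@(5, 9): e=[24,10,46] → █
    (3,4)@(7, 9): e=[40,10,30] → █
    (4,4)@(9, 9): e=[56,10,14] → █
    (5,4)@(11, 9): e=[72,10,-2] → ·
    (1,5)@(3, 11): e=[8,30,42] → █
    (4,5)@(9, 11): e=[56,30,-6] → ·
    (1,6)@(3, 13): e=[8,50,22] → █
    (3,6)@(7, 13): e=[40,50,-10] → ·
    (1,7)@(3, 15): e=[8,70,2] → █
    (2,7)@(5, 15): e=[24,70,-14] → ·
    (1,8)@(3, 17): e=[8,90,-18] → ·
  covered (10 px):
    · · · · · ·
    · · · · · ·
    · · · · · ·
    · · · · · ·
    · █ █ █ █ ·
    · █ █ █ · ·
    · █ █ · · ·
    · █ · · · ·
    · · · · · ·
    · · · · · ·
    · · · · · ·
    · · · · · ·
T1:
  2·area = 120
  edge (2, 19)→(8, 2): d=(6,-17) top-left  bias=+0
  edge (8, 2)→(8, 22): d=(0,20) right/bottom  bias=-1
  edge (8, 22)→(2, 19): d=(-6,-3) top-left  bias=+0
    (3,2)@(7, 5): e=[1,20,99] → █
    (4,2)@(9, 5): e=[35,-20,105] → ·
    (3,3)@(7, 7): e=[13,20,87] → █
    (4,3)@(9, 7): e=[47,-20,93] → ·
    (3,4)@(7, 9): e=[25,20,75] → █
    (4,4)@(9, 9): e=[59,-20,81] → ·
    (2,5)@(5, 11): e=[3,60,57] → █
    (4,5)@(9, 11): e=[71,-20,69] → ·
    (2,6)@(5, 13): e=[15,60,45] → █
    (4,6)@(9, 13): e=[83,-20,57] → ·
    (2,7)@(5, 15): e=[27,60,33] → █
    (4,7)@(9, 15): e=[95,-20,45] → ·
  covered (16 px):
    · · · · · ·
    · · · · · ·
    · · · █ · ·
    · · · █ · ·
    · · · █ · ·
    · · █ █ · ·
    · · █ █ · ·
    · · █ █ · ·
    · █ █ █ · ·
    · █ █ █ · ·
    · · · █ · ·
    · · · · · ·
T2:
  2·area = 92
  edge (10, 20)→(6, 10): d=(-4,-10) top-left  bias=+0
  edge (6, 10)→(12, 2): d=(6,-8) top-left  bias=+0
  edge (12, 2)→(10, 20): d=(-2,18) right/bottom  bias=-1
    (5,2)@(11, 5): e=[70,10,12] → █
    (4,3)@(9, 7): e=[42,6,44] → █
    (3,4)@(7, 9): e=[14,2,76] → █
    (3,5)@(7, 11): e=[6,14,72] → █
    (5,5)@(11, 11): e=[46,46,0] → ·  [on edge]
    (3,6)@(7, 13): e=[-2,26,68] → ·
    (4,6)@(9, 13): e=[18,42,32] → █
    (5,6)@(11, 13): e=[38,58,-4] → ·
    (4,7)@(9, 15): e=[10,54,28] → █
    (5,7)@(11, 15): e=[30,70,-8] → ·
    (4,8)@(9, 17): e=[2,66,24] → █
    (5,8)@(11, 17): e=[22,82,-12] → ·
  covered (11 px):
    · · · · · ·
    · · · · · ·
    · · · · · █
    · · · · █ █
    · · · █ █ █
    · · · █ █ ·
    · · · · █ ·
    · · · · █ ·
    · · · · █ ·
    · · · · · ·
    · · · · · ·
    · · · · · ·
T3:
  2·area = 28
  edge (12, 1)→(12, 8): d=(0,7) right/bottom  bias=-1
  edge (12, 8)→(8, 20): d=(-4,12) right/bottom  bias=-1
  edge (8, 20)→(12, 1): d=(4,-19) top-left  bias=+0
    (5,3)@(11, 7): e=[7,16,5] → █
    (5,4)@(11, 9): e=[7,8,13] → █
    (5,5)@(11, 11): e=[7,0,21] → ·  [on edge]
    (4,8)@(9, 17): e=[21,0,7] → ·  [on edge]
    (3,11)@(7, 23): e=[35,0,-7] → ·  [on edge]
  covered (2 px):
    · · · · · ·
    · · · · · ·
    · · · · · ·
    · · · · · █
    · · · · · █
    · · · · · ·
    · · · · · ·
    · · · · · ·
    · · · · · ·
    · · · · · ·
    · · · · · ·
    · · · · · ·

Final: [[1,4],[2,4],[3,4],[4,4],[1,5],[2,5],[3,5],[1,6],[2,6],[1,7]]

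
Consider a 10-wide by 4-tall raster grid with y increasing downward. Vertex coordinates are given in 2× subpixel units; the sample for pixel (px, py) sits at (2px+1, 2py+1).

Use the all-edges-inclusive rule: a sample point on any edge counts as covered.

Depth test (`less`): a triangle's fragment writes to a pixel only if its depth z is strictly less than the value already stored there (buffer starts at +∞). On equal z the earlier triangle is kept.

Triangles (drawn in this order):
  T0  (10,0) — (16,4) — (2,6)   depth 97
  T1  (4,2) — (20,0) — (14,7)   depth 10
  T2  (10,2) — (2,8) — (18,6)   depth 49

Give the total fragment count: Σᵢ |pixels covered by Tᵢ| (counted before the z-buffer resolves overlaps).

T0:
  2·area = 68
  edge (10, 0)→(16, 4): d=(6,4) inclusive
  edge (16, 4)→(2, 6): d=(-14,2) inclusive
  edge (2, 6)→(10, 0): d=(8,-6) inclusive
    (4,0)@(9, 1): e=[10,56,2] → X
    (5,0)@(11, 1): e=[2,52,14] → X
    (6,0)@(13, 1): e=[-6,48,26] → .
    (3,1)@(7, 3): e=[30,32,6] → X
    (6,1)@(13, 3): e=[6,20,42] → X
    (7,1)@(15, 3): e=[-2,16,54] → .
    (2,2)@(5, 5): e=[50,8,10] → X
    (4,2)@(9, 5): e=[34,0,34] → X  [on edge]
    (5,2)@(11, 5): e=[26,-4,46] → .
    (6,2)@(13, 5): e=[18,-8,58] → .
    (2,3)@(5, 7): e=[62,-20,26] → .
    (3,3)@(7, 7): e=[54,-24,38] → .
  covered (9 px):
    . . . . X X . . . .
    . . . X X X X . . .
    . . X X X . . . . .
    . . . . . . . . . .
T1:
  2·area = 100
  edge (4, 2)→(20, 0): d=(16,-2) inclusive
  edge (20, 0)→(14, 7): d=(-6,7) inclusive
  edge (14, 7)→(4, 2): d=(-10,-5) inclusive
    (6,0)@(13, 1): e=[2,43,55] → X
    (7,0)@(15, 1): e=[6,29,65] → X
    (8,0)@(17, 1): e=[10,15,75] → X
    (9,0)@(19, 1): e=[14,1,85] → X
    (3,1)@(7, 3): e=[22,73,5] → X
    (4,1)@(9, 3): e=[26,59,15] → X
    (5,1)@(11, 3): e=[30,45,25] → X
    (9,1)@(19, 3): e=[46,-11,65] → .
    (3,2)@(7, 5): e=[54,61,-15] → .
    (4,2)@(9, 5): e=[58,47,-5] → .
    (5,2)@(11, 5): e=[62,33,5] → X
    (8,2)@(17, 5): e=[74,-9,35] → .
  covered (13 px):
    . . . . . . X X X X
    . . . X X X X X X .
    . . . . . X X X . .
    . . . . . . . . . .
T2:
  2·area = 80  (B↔C swapped to make it positive)
  edge (10, 2)→(18, 6): d=(8,4) inclusive
  edge (18, 6)→(2, 8): d=(-16,2) inclusive
  edge (2, 8)→(10, 2): d=(8,-6) inclusive
    (4,1)@(9, 3): e=[12,66,2] → X
    (5,1)@(11, 3): e=[4,62,14] → X
    (6,1)@(13, 3): e=[-4,58,26] → .
    (3,2)@(7, 5): e=[36,38,6] → X
    (6,2)@(13, 5): e=[12,26,42] → X
    (7,2)@(15, 5): e=[4,22,54] → X
    (8,2)@(17, 5): e=[-4,18,66] → .
    (2,3)@(5, 7): e=[60,10,10] → X
    (5,3)@(11, 7): e=[36,-2,46] → .
    (6,3)@(13, 7): e=[28,-6,58] → .
    (7,3)@(15, 7): e=[20,-10,70] → .
  covered (10 px):
    . . . . . . . . . .
    . . . . X X . . . .
    . . . X X X X X . .
    . . X X X . . . . .

Answer: 32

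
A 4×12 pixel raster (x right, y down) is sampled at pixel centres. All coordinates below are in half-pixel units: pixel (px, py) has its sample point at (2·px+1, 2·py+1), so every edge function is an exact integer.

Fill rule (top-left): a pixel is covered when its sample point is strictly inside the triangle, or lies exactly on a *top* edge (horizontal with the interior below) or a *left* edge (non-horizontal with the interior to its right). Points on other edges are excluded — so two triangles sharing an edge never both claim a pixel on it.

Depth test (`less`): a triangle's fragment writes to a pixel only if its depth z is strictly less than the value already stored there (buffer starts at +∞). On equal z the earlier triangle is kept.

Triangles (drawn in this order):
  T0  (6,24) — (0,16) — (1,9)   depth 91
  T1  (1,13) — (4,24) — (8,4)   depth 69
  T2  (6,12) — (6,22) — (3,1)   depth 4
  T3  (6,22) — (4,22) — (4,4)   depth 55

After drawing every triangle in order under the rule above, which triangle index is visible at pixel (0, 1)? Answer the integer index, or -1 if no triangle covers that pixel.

T0:
  2·area = 50
  edge (6, 24)→(0, 16): d=(-6,-8) top-left  bias=+0
  edge (0, 16)→(1, 9): d=(1,-7) top-left  bias=+0
  edge (1, 9)→(6, 24): d=(5,15) right/bottom  bias=-1
    (0,4)@(1, 9): e=[50,0,0] → .  [on edge]
    (0,5)@(1, 11): e=[38,2,10] → X
    (1,5)@(3, 11): e=[54,16,-20] → .
    (0,6)@(1, 13): e=[26,4,20] → X
    (1,6)@(3, 13): e=[42,18,-10] → .
    (0,7)@(1, 15): e=[14,6,30] → X
    (1,7)@(3, 15): e=[30,20,0] → .  [on edge]
    (0,8)@(1, 17): e=[2,8,40] → X
    (1,8)@(3, 17): e=[18,22,10] → X
    (2,8)@(5, 17): e=[34,36,-20] → .
    (0,9)@(1, 19): e=[-10,10,50] → .
    (1,9)@(3, 19): e=[6,24,20] → X
    (2,10)@(5, 21): e=[10,40,0] → .  [on edge]
  covered (6 px):
    . . . .
    . . . .
    . . . .
    . . . .
    . . . .
    X . . .
    X . . .
    X . . .
    X X . .
    . X . .
    . . . .
    . . . .
T1:
  2·area = 104  (B↔C swapped to make it positive)
  edge (1, 13)→(8, 4): d=(7,-9) top-left  bias=+0
  edge (8, 4)→(4, 24): d=(-4,20) right/bottom  bias=-1
  edge (4, 24)→(1, 13): d=(-3,-11) top-left  bias=+0
    (3,3)@(7, 7): e=[12,8,84] → X
    (2,4)@(5, 9): e=[8,40,56] → X
    (3,4)@(7, 9): e=[26,0,78] → .  [on edge]
    (1,5)@(3, 11): e=[4,72,28] → X
    (3,5)@(7, 11): e=[40,-8,72] → .
    (0,6)@(1, 13): e=[0,104,0] → X  [on edge]
    (3,6)@(7, 13): e=[54,-16,66] → .
    (0,7)@(1, 15): e=[14,96,-6] → .
    (1,7)@(3, 15): e=[32,56,16] → X
    (3,7)@(7, 15): e=[68,-24,60] → .
    (1,8)@(3, 17): e=[46,48,10] → X
    (3,8)@(7, 17): e=[82,-32,54] → .
    (2,9)@(5, 19): e=[78,0,26] → .  [on edge]
  covered (12 px):
    . . . .
    . . . .
    . . . .
    . . . X
    . . X .
    . X X .
    X X X .
    . X X .
    . X X .
    . X . .
    . . . .
    . . . .
T2:
  2·area = 30
  edge (6, 12)→(6, 22): d=(0,10) right/bottom  bias=-1
  edge (6, 22)→(3, 1): d=(-3,-21) top-left  bias=+0
  edge (3, 1)→(6, 12): d=(3,11) right/bottom  bias=-1
    (1,0)@(3, 1): e=[30,0,0] → .  [on edge]
    (2,4)@(5, 9): e=[10,18,2] → X
    (3,4)@(7, 9): e=[-10,60,-20] → .
    (2,5)@(5, 11): e=[10,12,8] → X
    (3,5)@(7, 11): e=[-10,54,-14] → .
    (2,6)@(5, 13): e=[10,6,14] → X
    (3,6)@(7, 13): e=[-10,48,-8] → .
    (2,7)@(5, 15): e=[10,0,20] → X  [on edge]
    (3,7)@(7, 15): e=[-10,42,-2] → .
    (2,8)@(5, 17): e=[10,-6,26] → .
  covered (4 px):
    . . . .
    . . . .
    . . . .
    . . . .
    . . X .
    . . X .
    . . X .
    . . X .
    . . . .
    . . . .
    . . . .
    . . . .
T3:
  2·area = 36
  edge (6, 22)→(4, 22): d=(-2,0) right/bottom  bias=-1
  edge (4, 22)→(4, 4): d=(0,-18) top-left  bias=+0
  edge (4, 4)→(6, 22): d=(2,18) right/bottom  bias=-1
    (2,6)@(5, 13): e=[18,18,0] → .  [on edge]
    (2,7)@(5, 15): e=[14,18,4] → X
    (3,7)@(7, 15): e=[14,54,-32] → .
    (2,8)@(5, 17): e=[10,18,8] → X
    (3,8)@(7, 17): e=[10,54,-28] → .
    (2,9)@(5, 19): e=[6,18,12] → X
    (3,9)@(7, 19): e=[6,54,-24] → .
    (2,10)@(5, 21): e=[2,18,16] → X
    (3,10)@(7, 21): e=[2,54,-20] → .
    (2,11)@(5, 23): e=[-2,18,20] → .
  covered (4 px):
    . . . .
    . . . .
    . . . .
    . . . .
    . . . .
    . . . .
    . . . .
    . . X .
    . . X .
    . . X .
    . . X .
    . . . .

Z-buffer (winner per pixel, '.' = empty):
  . . . .
  . . . .
  . . . .
  . . . 1
  . . 2 .
  0 1 2 .
  1 1 2 .
  0 1 2 .
  0 1 3 .
  . 1 3 .
  . . 3 .
  . . . .

Answer: -1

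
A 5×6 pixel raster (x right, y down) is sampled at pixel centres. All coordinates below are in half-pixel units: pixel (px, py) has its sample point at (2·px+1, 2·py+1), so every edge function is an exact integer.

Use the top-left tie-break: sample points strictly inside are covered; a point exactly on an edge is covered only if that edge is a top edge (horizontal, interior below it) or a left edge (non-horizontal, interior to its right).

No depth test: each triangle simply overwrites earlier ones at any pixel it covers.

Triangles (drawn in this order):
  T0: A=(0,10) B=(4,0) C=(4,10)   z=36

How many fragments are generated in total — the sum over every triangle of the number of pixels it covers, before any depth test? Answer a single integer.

T0:
  2·area = 40
  edge (0, 10)→(4, 0): d=(4,-10) top-left  bias=+0
  edge (4, 0)→(4, 10): d=(0,10) right/bottom  bias=-1
  edge (4, 10)→(0, 10): d=(-4,0) right/bottom  bias=-1
    (1,1)@(3, 3): e=[2,10,28] → #
    (2,1)@(5, 3): e=[22,-10,28] → ·
    (1,2)@(3, 5): e=[10,10,20] → #
    (2,2)@(5, 5): e=[30,-10,20] → ·
    (1,3)@(3, 7): e=[18,10,12] → #
    (2,3)@(5, 7): e=[38,-10,12] → ·
    (0,4)@(1, 9): e=[6,30,4] → #
    (2,4)@(5, 9): e=[46,-10,4] → ·
    (0,5)@(1, 11): e=[14,30,-4] → ·
    (1,5)@(3, 11): e=[34,10,-4] → ·
  covered (5 px):
    · · · · ·
    · # · · ·
    · # · · ·
    · # · · ·
    # # · · ·
    · · · · ·

Answer: 5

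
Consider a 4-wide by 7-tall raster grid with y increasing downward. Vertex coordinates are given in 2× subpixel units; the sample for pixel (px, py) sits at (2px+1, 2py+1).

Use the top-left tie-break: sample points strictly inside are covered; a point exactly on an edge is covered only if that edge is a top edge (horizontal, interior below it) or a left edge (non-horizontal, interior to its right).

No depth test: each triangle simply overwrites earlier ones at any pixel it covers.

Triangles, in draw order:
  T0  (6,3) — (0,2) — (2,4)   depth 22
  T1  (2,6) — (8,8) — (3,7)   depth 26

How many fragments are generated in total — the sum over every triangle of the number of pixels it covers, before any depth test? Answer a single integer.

T0:
  2·area = 10  (B↔C swapped to make it positive)
  edge (6, 3)→(2, 4): d=(-4,1) right/bottom  bias=-1
  edge (2, 4)→(0, 2): d=(-2,-2) top-left  bias=+0
  edge (0, 2)→(6, 3): d=(6,1) right/bottom  bias=-1
    (0,1)@(1, 3): e=[5,0,5] → #  [on edge]
    (1,1)@(3, 3): e=[3,4,3] → #
    (2,1)@(5, 3): e=[1,8,1] → #
    (3,1)@(7, 3): e=[-1,12,-1] → ·
    (0,2)@(1, 5): e=[-3,-4,17] → ·
    (1,2)@(3, 5): e=[-5,0,15] → ·  [on edge]
    (2,2)@(5, 5): e=[-7,4,13] → ·
    (2,3)@(5, 7): e=[-15,0,25] → ·  [on edge]
    (3,4)@(7, 9): e=[-25,0,35] → ·  [on edge]
  covered (3 px):
    · · · ·
    # # # ·
    · · · ·
    · · · ·
    · · · ·
    · · · ·
    · · · ·
T1:
  2·area = 4
  edge (2, 6)→(8, 8): d=(6,2) right/bottom  bias=-1
  edge (8, 8)→(3, 7): d=(-5,-1) top-left  bias=+0
  edge (3, 7)→(2, 6): d=(-1,-1) top-left  bias=+0
    (0,2)@(1, 5): e=[-4,8,0] → ·  [on edge]
    (1,3)@(3, 7): e=[4,0,0] → #  [on edge]
    (2,3)@(5, 7): e=[0,2,2] → ·  [on edge]
    (1,4)@(3, 9): e=[16,-10,-2] → ·
    (2,4)@(5, 9): e=[12,-8,0] → ·  [on edge]
    (3,5)@(7, 11): e=[20,-16,0] → ·  [on edge]
  covered (1 px):
    · · · ·
    · · · ·
    · · · ·
    · # · ·
    · · · ·
    · · · ·
    · · · ·

Final: 4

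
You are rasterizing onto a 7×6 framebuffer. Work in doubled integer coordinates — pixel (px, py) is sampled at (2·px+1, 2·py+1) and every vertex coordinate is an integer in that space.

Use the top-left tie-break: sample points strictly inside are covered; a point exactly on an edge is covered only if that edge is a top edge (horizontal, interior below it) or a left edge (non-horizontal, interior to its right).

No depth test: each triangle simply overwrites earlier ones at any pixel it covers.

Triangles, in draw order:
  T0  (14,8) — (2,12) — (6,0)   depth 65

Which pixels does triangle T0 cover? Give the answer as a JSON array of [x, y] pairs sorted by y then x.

T0:
  2·area = 128
  edge (14, 8)→(2, 12): d=(-12,4) right/bottom  bias=-1
  edge (2, 12)→(6, 0): d=(4,-12) top-left  bias=+0
  edge (6, 0)→(14, 8): d=(8,8) right/bottom  bias=-1
    (3,0)@(7, 1): e=[112,16,0] → ·  [on edge]
    (2,1)@(5, 3): e=[96,0,32] → █  [on edge]
    (3,1)@(7, 3): e=[88,24,16] → █
    (4,1)@(9, 3): e=[80,48,0] → ·  [on edge]
    (2,2)@(5, 5): e=[72,8,48] → █
    (4,2)@(9, 5): e=[56,56,16] → █
    (5,2)@(11, 5): e=[48,80,0] → ·  [on edge]
    (2,3)@(5, 7): e=[48,16,64] → █
    (5,3)@(11, 7): e=[24,88,16] → █
    (6,3)@(13, 7): e=[16,112,0] → ·  [on edge]
    (1,4)@(3, 9): e=[32,0,96] → █  [on edge]
    (5,4)@(11, 9): e=[0,96,32] → ·  [on edge]
    (2,5)@(5, 11): e=[0,32,96] → ·  [on edge]
  covered (14 px):
    · · · · · · ·
    · · █ █ · · ·
    · · █ █ █ · ·
    · · █ █ █ █ ·
    · █ █ █ █ · ·
    · █ · · · · ·

Answer: [[2,1],[3,1],[2,2],[3,2],[4,2],[2,3],[3,3],[4,3],[5,3],[1,4],[2,4],[3,4],[4,4],[1,5]]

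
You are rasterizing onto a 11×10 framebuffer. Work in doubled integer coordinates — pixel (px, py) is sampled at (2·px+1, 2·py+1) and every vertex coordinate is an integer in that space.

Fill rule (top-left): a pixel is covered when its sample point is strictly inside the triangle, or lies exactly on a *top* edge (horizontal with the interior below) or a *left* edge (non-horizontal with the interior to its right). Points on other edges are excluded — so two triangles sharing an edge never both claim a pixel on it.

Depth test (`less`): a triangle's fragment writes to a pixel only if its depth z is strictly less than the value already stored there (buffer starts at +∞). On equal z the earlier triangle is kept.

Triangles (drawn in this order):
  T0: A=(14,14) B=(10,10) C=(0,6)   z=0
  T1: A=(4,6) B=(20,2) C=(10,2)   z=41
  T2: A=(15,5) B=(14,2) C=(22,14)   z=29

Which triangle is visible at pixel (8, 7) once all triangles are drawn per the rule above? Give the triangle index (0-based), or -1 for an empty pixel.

T0:
  2·area = 24  (B↔C swapped to make it positive)
  edge (14, 14)→(0, 6): d=(-14,-8) top-left  bias=+0
  edge (0, 6)→(10, 10): d=(10,4) right/bottom  bias=-1
  edge (10, 10)→(14, 14): d=(4,4) right/bottom  bias=-1
    (0,0)@(1, 1): e=[78,-54,0] → ·  [on edge]
    (1,1)@(3, 3): e=[66,-42,0] → ·  [on edge]
    (2,2)@(5, 5): e=[54,-30,0] → ·  [on edge]
    (3,3)@(7, 7): e=[42,-18,0] → ·  [on edge]
    (3,4)@(7, 9): e=[14,2,8] → █
    (4,4)@(9, 9): e=[30,-6,0] → ·  [on edge]
    (3,5)@(7, 11): e=[-14,22,16] → ·
    (4,5)@(9, 11): e=[2,14,8] → █
    (5,5)@(11, 11): e=[18,6,0] → ·  [on edge]
    (4,6)@(9, 13): e=[-26,34,16] → ·
    (6,6)@(13, 13): e=[6,18,0] → ·  [on edge]
    (7,7)@(15, 15): e=[-6,30,0] → ·  [on edge]
    (8,8)@(17, 17): e=[-18,42,0] → ·  [on edge]
    (9,9)@(19, 19): e=[-30,54,0] → ·  [on edge]
  covered (2 px):
    · · · · · · · · · · ·
    · · · · · · · · · · ·
    · · · · · · · · · · ·
    · · · · · · · · · · ·
    · · · █ · · · · · · ·
    · · · · █ · · · · · ·
    · · · · · · · · · · ·
    · · · · · · · · · · ·
    · · · · · · · · · · ·
    · · · · · · · · · · ·
T1:
  2·area = 40  (B↔C swapped to make it positive)
  edge (4, 6)→(10, 2): d=(6,-4) top-left  bias=+0
  edge (10, 2)→(20, 2): d=(10,0) top-left  bias=+0
  edge (20, 2)→(4, 6): d=(-16,4) right/bottom  bias=-1
    (4,1)@(9, 3): e=[2,10,28] → █
    (5,1)@(11, 3): e=[10,10,20] → █
    (6,1)@(13, 3): e=[18,10,12] → █
    (7,1)@(15, 3): e=[26,10,4] → █
    (8,1)@(17, 3): e=[34,10,-4] → ·
    (3,2)@(7, 5): e=[6,30,4] → █
    (4,2)@(9, 5): e=[14,30,-4] → ·
    (5,2)@(11, 5): e=[22,30,-12] → ·
    (6,2)@(13, 5): e=[30,30,-20] → ·
    (7,2)@(15, 5): e=[38,30,-28] → ·
    (3,3)@(7, 7): e=[18,50,-28] → ·
  covered (5 px):
    · · · · · · · · · · ·
    · · · · █ █ █ █ · · ·
    · · · █ · · · · · · ·
    · · · · · · · · · · ·
    · · · · · · · · · · ·
    · · · · · · · · · · ·
    · · · · · · · · · · ·
    · · · · · · · · · · ·
    · · · · · · · · · · ·
    · · · · · · · · · · ·
T2:
  2·area = 12
  edge (15, 5)→(14, 2): d=(-1,-3) top-left  bias=+0
  edge (14, 2)→(22, 14): d=(8,12) right/bottom  bias=-1
  edge (22, 14)→(15, 5): d=(-7,-9) top-left  bias=+0
    (7,2)@(15, 5): e=[0,12,0] → █  [on edge]
    (8,2)@(17, 5): e=[6,-12,18] → ·
    (7,3)@(15, 7): e=[-2,28,-14] → ·
    (8,3)@(17, 7): e=[4,4,4] → █
    (9,3)@(19, 7): e=[10,-20,22] → ·
    (8,4)@(17, 9): e=[2,20,-10] → ·
    (8,5)@(17, 11): e=[0,36,-24] → ·  [on edge]
    (9,8)@(19, 17): e=[0,60,-48] → ·  [on edge]
  covered (2 px):
    · · · · · · · · · · ·
    · · · · · · · · · · ·
    · · · · · · · █ · · ·
    · · · · · · · · █ · ·
    · · · · · · · · · · ·
    · · · · · · · · · · ·
    · · · · · · · · · · ·
    · · · · · · · · · · ·
    · · · · · · · · · · ·
    · · · · · · · · · · ·

Z-buffer (winner per pixel, '.' = empty):
  . . . . . . . . . . .
  . . . . 1 1 1 1 . . .
  . . . 1 . . . 2 . . .
  . . . . . . . . 2 . .
  . . . 0 . . . . . . .
  . . . . 0 . . . . . .
  . . . . . . . . . . .
  . . . . . . . . . . .
  . . . . . . . . . . .
  . . . . . . . . . . .

Answer: -1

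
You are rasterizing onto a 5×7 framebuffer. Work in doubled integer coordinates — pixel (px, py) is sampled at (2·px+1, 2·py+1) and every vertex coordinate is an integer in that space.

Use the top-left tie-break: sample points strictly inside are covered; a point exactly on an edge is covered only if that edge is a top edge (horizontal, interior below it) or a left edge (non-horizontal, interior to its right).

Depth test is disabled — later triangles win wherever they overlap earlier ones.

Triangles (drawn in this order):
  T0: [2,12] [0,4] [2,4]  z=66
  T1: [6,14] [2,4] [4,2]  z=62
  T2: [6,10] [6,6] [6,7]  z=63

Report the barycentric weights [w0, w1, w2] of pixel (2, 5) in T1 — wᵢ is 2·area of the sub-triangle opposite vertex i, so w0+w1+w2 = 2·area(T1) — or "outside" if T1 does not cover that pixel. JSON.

T0:
  2·area = 16
  edge (2, 12)→(0, 4): d=(-2,-8) top-left  bias=+0
  edge (0, 4)→(2, 4): d=(2,0) top-left  bias=+0
  edge (2, 4)→(2, 12): d=(0,8) right/bottom  bias=-1
    (0,2)@(1, 5): e=[6,2,8] → #
    (1,2)@(3, 5): e=[22,2,-8] → ·
    (0,3)@(1, 7): e=[2,6,8] → #
    (1,3)@(3, 7): e=[18,6,-8] → ·
    (0,4)@(1, 9): e=[-2,10,8] → ·
  covered (2 px):
    · · · · ·
    · · · · ·
    # · · · ·
    # · · · ·
    · · · · ·
    · · · · ·
    · · · · ·
T1:
  2·area = 28
  edge (6, 14)→(2, 4): d=(-4,-10) top-left  bias=+0
  edge (2, 4)→(4, 2): d=(2,-2) top-left  bias=+0
  edge (4, 2)→(6, 14): d=(2,12) right/bottom  bias=-1
    (2,0)@(5, 1): e=[42,0,-14] → ·  [on edge]
    (1,1)@(3, 3): e=[14,0,14] → #  [on edge]
    (2,1)@(5, 3): e=[34,4,-10] → ·
    (0,2)@(1, 5): e=[-14,0,42] → ·  [on edge]
    (1,2)@(3, 5): e=[6,4,18] → #
    (2,2)@(5, 5): e=[26,8,-6] → ·
    (1,3)@(3, 7): e=[-2,8,22] → ·
    (2,4)@(5, 9): e=[10,16,2] → #
    (3,4)@(7, 9): e=[30,20,-22] → ·
    (2,5)@(5, 11): e=[2,20,6] → #
    (3,5)@(7, 11): e=[22,24,-18] → ·
    (2,6)@(5, 13): e=[-6,24,10] → ·
  covered (4 px):
    · · · · ·
    · # · · ·
    · # · · ·
    · · · · ·
    · · # · ·
    · · # · ·
    · · · · ·
T2:
  degenerate (2·area = 0) — covers nothing

Final: [20,6,2]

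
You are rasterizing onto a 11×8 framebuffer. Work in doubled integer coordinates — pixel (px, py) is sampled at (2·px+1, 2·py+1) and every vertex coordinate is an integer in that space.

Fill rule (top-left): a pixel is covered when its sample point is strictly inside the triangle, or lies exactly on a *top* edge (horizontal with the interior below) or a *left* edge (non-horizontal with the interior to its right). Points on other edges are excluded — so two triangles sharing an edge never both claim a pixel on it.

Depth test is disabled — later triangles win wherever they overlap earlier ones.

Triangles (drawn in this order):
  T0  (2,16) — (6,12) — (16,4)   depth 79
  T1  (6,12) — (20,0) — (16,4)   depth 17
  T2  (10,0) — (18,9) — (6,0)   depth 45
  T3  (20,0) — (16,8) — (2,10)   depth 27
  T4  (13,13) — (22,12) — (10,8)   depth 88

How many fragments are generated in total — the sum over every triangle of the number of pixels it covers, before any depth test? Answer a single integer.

T0:
  2·area = 8
  edge (2, 16)→(6, 12): d=(4,-4) top-left  bias=+0
  edge (6, 12)→(16, 4): d=(10,-8) top-left  bias=+0
  edge (16, 4)→(2, 16): d=(-14,12) right/bottom  bias=-1
    (8,0)@(17, 1): e=[0,-22,30] → .  [on edge]
    (7,1)@(15, 3): e=[0,-18,26] → .  [on edge]
    (6,2)@(13, 5): e=[0,-14,22] → .  [on edge]
    (5,3)@(11, 7): e=[0,-10,18] → .  [on edge]
    (4,4)@(9, 9): e=[0,-6,14] → .  [on edge]
    (3,5)@(7, 11): e=[0,-2,10] → .  [on edge]
    (2,6)@(5, 13): e=[0,2,6] → X  [on edge]
    (3,6)@(7, 13): e=[8,18,-18] → .
    (1,7)@(3, 15): e=[0,6,2] → X  [on edge]
    (2,7)@(5, 15): e=[8,22,-22] → .
  covered (2 px):
    . . . . . . . . . . .
    . . . . . . . . . . .
    . . . . . . . . . . .
    . . . . . . . . . . .
    . . . . . . . . . . .
    . . . . . . . . . . .
    . . X . . . . . . . .
    . X . . . . . . . . .
T1:
  2·area = 8
  edge (6, 12)→(20, 0): d=(14,-12) top-left  bias=+0
  edge (20, 0)→(16, 4): d=(-4,4) right/bottom  bias=-1
  edge (16, 4)→(6, 12): d=(-10,8) right/bottom  bias=-1
    (9,0)@(19, 1): e=[2,0,6] → .  [on edge]
    (8,1)@(17, 3): e=[6,0,2] → .  [on edge]
    (7,2)@(15, 5): e=[10,0,-2] → .  [on edge]
    (6,3)@(13, 7): e=[14,0,-6] → .  [on edge]
    (5,4)@(11, 9): e=[18,0,-10] → .  [on edge]
    (4,5)@(9, 11): e=[22,0,-14] → .  [on edge]
    (3,6)@(7, 13): e=[26,0,-18] → .  [on edge]
    (2,7)@(5, 15): e=[30,0,-22] → .  [on edge]
  covered (0 px):
    . . . . . . . . . . .
    . . . . . . . . . . .
    . . . . . . . . . . .
    . . . . . . . . . . .
    . . . . . . . . . . .
    . . . . . . . . . . .
    . . . . . . . . . . .
    . . . . . . . . . . .
T2:
  2·area = 36
  edge (10, 0)→(18, 9): d=(8,9) right/bottom  bias=-1
  edge (18, 9)→(6, 0): d=(-12,-9) top-left  bias=+0
  edge (6, 0)→(10, 0): d=(4,0) top-left  bias=+0
    (4,0)@(9, 1): e=[17,15,4] → X
    (5,0)@(11, 1): e=[-1,33,4] → .
    (4,1)@(9, 3): e=[33,-9,12] → .
    (5,1)@(11, 3): e=[15,9,12] → X
    (6,1)@(13, 3): e=[-3,27,12] → .
    (5,2)@(11, 5): e=[31,-15,20] → .
    (6,2)@(13, 5): e=[13,3,20] → X
    (7,2)@(15, 5): e=[-5,21,20] → .
    (6,3)@(13, 7): e=[29,-21,28] → .
  covered (3 px):
    . . . . X . . . . . .
    . . . . . X . . . . .
    . . . . . . X . . . .
    . . . . . . . . . . .
    . . . . . . . . . . .
    . . . . . . . . . . .
    . . . . . . . . . . .
    . . . . . . . . . . .
T3:
  2·area = 104
  edge (20, 0)→(16, 8): d=(-4,8) right/bottom  bias=-1
  edge (16, 8)→(2, 10): d=(-14,2) right/bottom  bias=-1
  edge (2, 10)→(20, 0): d=(18,-10) top-left  bias=+0
    (9,0)@(19, 1): e=[4,92,8] → X
    (10,0)@(21, 1): e=[-12,88,28] → .
    (7,1)@(15, 3): e=[28,72,4] → X
    (8,1)@(17, 3): e=[12,68,24] → X
    (9,1)@(19, 3): e=[-4,64,44] → .
    (5,2)@(11, 5): e=[52,52,0] → X  [on edge]
    (6,2)@(13, 5): e=[36,48,20] → X
    (9,2)@(19, 5): e=[-12,36,80] → .
    (4,3)@(9, 7): e=[60,28,16] → X
    (8,3)@(17, 7): e=[-4,12,96] → .
    (2,4)@(5, 9): e=[84,8,12] → X
    (3,4)@(7, 9): e=[68,4,32] → X
    (4,4)@(9, 9): e=[52,0,52] → .  [on edge]
  covered (13 px):
    . . . . . . . . . X .
    . . . . . . . X X . .
    . . . . . X X X X . .
    . . . . X X X X . . .
    . . X X . . . . . . .
    . . . . . . . . . . .
    . . . . . . . . . . .
    . . . . . . . . . . .
T4:
  2·area = 48  (B↔C swapped to make it positive)
  edge (13, 13)→(10, 8): d=(-3,-5) top-left  bias=+0
  edge (10, 8)→(22, 12): d=(12,4) right/bottom  bias=-1
  edge (22, 12)→(13, 13): d=(-9,1) right/bottom  bias=-1
    (3,1)@(7, 3): e=[0,-48,96] → .  [on edge]
    (0,2)@(1, 5): e=[-36,0,84] → .  [on edge]
    (3,3)@(7, 7): e=[-12,0,60] → .  [on edge]
    (5,4)@(11, 9): e=[2,8,38] → X
    (6,4)@(13, 9): e=[12,0,36] → .  [on edge]
    (5,5)@(11, 11): e=[-4,32,20] → .
    (6,5)@(13, 11): e=[6,24,18] → X
    (7,5)@(15, 11): e=[16,16,16] → X
    (8,5)@(17, 11): e=[26,8,14] → X
    (9,5)@(19, 11): e=[36,0,12] → .  [on edge]
    (6,6)@(13, 13): e=[0,48,0] → .  [on edge]
    (7,6)@(15, 13): e=[10,40,-2] → .
  covered (4 px):
    . . . . . . . . . . .
    . . . . . . . . . . .
    . . . . . . . . . . .
    . . . . . . . . . . .
    . . . . . X . . . . .
    . . . . . . X X X . .
    . . . . . . . . . . .
    . . . . . . . . . . .

Answer: 22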